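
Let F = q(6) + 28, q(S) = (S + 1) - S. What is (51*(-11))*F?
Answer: -16269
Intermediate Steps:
q(S) = 1 (q(S) = (1 + S) - S = 1)
F = 29 (F = 1 + 28 = 29)
(51*(-11))*F = (51*(-11))*29 = -561*29 = -16269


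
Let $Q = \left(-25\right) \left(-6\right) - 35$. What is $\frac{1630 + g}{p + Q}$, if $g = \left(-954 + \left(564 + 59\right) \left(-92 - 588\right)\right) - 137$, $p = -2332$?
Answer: $\frac{423101}{2217} \approx 190.84$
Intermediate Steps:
$Q = 115$ ($Q = 150 - 35 = 115$)
$g = -424731$ ($g = \left(-954 + 623 \left(-680\right)\right) - 137 = \left(-954 - 423640\right) - 137 = -424594 - 137 = -424731$)
$\frac{1630 + g}{p + Q} = \frac{1630 - 424731}{-2332 + 115} = - \frac{423101}{-2217} = \left(-423101\right) \left(- \frac{1}{2217}\right) = \frac{423101}{2217}$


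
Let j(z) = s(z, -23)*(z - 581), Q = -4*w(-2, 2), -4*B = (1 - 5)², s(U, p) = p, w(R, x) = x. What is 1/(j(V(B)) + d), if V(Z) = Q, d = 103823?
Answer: 1/117370 ≈ 8.5201e-6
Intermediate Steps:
B = -4 (B = -(1 - 5)²/4 = -¼*(-4)² = -¼*16 = -4)
Q = -8 (Q = -4*2 = -8)
V(Z) = -8
j(z) = 13363 - 23*z (j(z) = -23*(z - 581) = -23*(-581 + z) = 13363 - 23*z)
1/(j(V(B)) + d) = 1/((13363 - 23*(-8)) + 103823) = 1/((13363 + 184) + 103823) = 1/(13547 + 103823) = 1/117370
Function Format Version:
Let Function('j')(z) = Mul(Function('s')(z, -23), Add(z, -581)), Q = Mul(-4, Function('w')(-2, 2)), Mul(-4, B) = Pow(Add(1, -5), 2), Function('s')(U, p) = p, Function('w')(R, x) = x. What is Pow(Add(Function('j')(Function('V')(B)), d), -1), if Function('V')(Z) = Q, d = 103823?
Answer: Rational(1, 117370) ≈ 8.5201e-6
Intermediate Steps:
B = -4 (B = Mul(Rational(-1, 4), Pow(Add(1, -5), 2)) = Mul(Rational(-1, 4), Pow(-4, 2)) = Mul(Rational(-1, 4), 16) = -4)
Q = -8 (Q = Mul(-4, 2) = -8)
Function('V')(Z) = -8
Function('j')(z) = Add(13363, Mul(-23, z)) (Function('j')(z) = Mul(-23, Add(z, -581)) = Mul(-23, Add(-581, z)) = Add(13363, Mul(-23, z)))
Pow(Add(Function('j')(Function('V')(B)), d), -1) = Pow(Add(Add(13363, Mul(-23, -8)), 103823), -1) = Pow(Add(Add(13363, 184), 103823), -1) = Pow(Add(13547, 103823), -1) = Pow(117370, -1) = Rational(1, 117370)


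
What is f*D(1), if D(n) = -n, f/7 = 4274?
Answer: -29918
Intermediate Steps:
f = 29918 (f = 7*4274 = 29918)
f*D(1) = 29918*(-1*1) = 29918*(-1) = -29918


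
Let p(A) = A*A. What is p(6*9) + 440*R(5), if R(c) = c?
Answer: 5116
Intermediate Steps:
p(A) = A²
p(6*9) + 440*R(5) = (6*9)² + 440*5 = 54² + 2200 = 2916 + 2200 = 5116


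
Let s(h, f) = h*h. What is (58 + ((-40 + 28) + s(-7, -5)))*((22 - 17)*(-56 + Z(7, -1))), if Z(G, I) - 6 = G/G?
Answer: -23275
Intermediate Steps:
Z(G, I) = 7 (Z(G, I) = 6 + G/G = 6 + 1 = 7)
s(h, f) = h²
(58 + ((-40 + 28) + s(-7, -5)))*((22 - 17)*(-56 + Z(7, -1))) = (58 + ((-40 + 28) + (-7)²))*((22 - 17)*(-56 + 7)) = (58 + (-12 + 49))*(5*(-49)) = (58 + 37)*(-245) = 95*(-245) = -23275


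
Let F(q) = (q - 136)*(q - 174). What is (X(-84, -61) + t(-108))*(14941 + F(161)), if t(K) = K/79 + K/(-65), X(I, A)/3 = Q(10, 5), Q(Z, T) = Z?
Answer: 2273694192/5135 ≈ 4.4278e+5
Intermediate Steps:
X(I, A) = 30 (X(I, A) = 3*10 = 30)
t(K) = -14*K/5135 (t(K) = K*(1/79) + K*(-1/65) = K/79 - K/65 = -14*K/5135)
F(q) = (-174 + q)*(-136 + q) (F(q) = (-136 + q)*(-174 + q) = (-174 + q)*(-136 + q))
(X(-84, -61) + t(-108))*(14941 + F(161)) = (30 - 14/5135*(-108))*(14941 + (23664 + 161**2 - 310*161)) = (30 + 1512/5135)*(14941 + (23664 + 25921 - 49910)) = 155562*(14941 - 325)/5135 = (155562/5135)*14616 = 2273694192/5135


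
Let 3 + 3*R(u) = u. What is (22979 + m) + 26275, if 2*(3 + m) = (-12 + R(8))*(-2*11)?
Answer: 148094/3 ≈ 49365.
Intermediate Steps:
R(u) = -1 + u/3
m = 332/3 (m = -3 + ((-12 + (-1 + (1/3)*8))*(-2*11))/2 = -3 + ((-12 + (-1 + 8/3))*(-22))/2 = -3 + ((-12 + 5/3)*(-22))/2 = -3 + (-31/3*(-22))/2 = -3 + (1/2)*(682/3) = -3 + 341/3 = 332/3 ≈ 110.67)
(22979 + m) + 26275 = (22979 + 332/3) + 26275 = 69269/3 + 26275 = 148094/3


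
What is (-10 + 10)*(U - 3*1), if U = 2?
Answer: 0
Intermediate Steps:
(-10 + 10)*(U - 3*1) = (-10 + 10)*(2 - 3*1) = 0*(2 - 3) = 0*(-1) = 0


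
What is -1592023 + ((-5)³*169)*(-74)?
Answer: -28773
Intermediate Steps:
-1592023 + ((-5)³*169)*(-74) = -1592023 - 125*169*(-74) = -1592023 - 21125*(-74) = -1592023 + 1563250 = -28773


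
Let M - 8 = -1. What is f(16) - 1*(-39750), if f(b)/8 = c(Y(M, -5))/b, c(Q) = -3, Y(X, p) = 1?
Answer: 79497/2 ≈ 39749.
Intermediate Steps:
M = 7 (M = 8 - 1 = 7)
f(b) = -24/b (f(b) = 8*(-3/b) = -24/b)
f(16) - 1*(-39750) = -24/16 - 1*(-39750) = -24*1/16 + 39750 = -3/2 + 39750 = 79497/2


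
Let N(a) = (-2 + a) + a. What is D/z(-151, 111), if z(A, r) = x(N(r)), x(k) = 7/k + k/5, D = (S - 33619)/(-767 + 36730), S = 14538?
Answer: -4197820/348373581 ≈ -0.012050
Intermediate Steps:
N(a) = -2 + 2*a
D = -19081/35963 (D = (14538 - 33619)/(-767 + 36730) = -19081/35963 ≈ -0.53057)
x(k) = 7/k + k/5 (x(k) = 7/k + k*(⅕) = 7/k + k/5)
z(A, r) = -⅖ + 7/(-2 + 2*r) + 2*r/5 (z(A, r) = 7/(-2 + 2*r) + (-2 + 2*r)/5 = 7/(-2 + 2*r) + (-⅖ + 2*r/5) = -⅖ + 7/(-2 + 2*r) + 2*r/5)
D/z(-151, 111) = -19081*10*(-1 + 111)/(35 + 4*(-1 + 111)²)/35963 = -19081*1100/(35 + 4*110²)/35963 = -19081*1100/(35 + 4*12100)/35963 = -19081*1100/(35 + 48400)/35963 = -19081/(35963*((⅒)*(1/110)*48435)) = -19081/(35963*9687/220) = -19081/35963*220/9687 = -4197820/348373581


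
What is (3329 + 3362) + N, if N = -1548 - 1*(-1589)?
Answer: 6732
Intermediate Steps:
N = 41 (N = -1548 + 1589 = 41)
(3329 + 3362) + N = (3329 + 3362) + 41 = 6691 + 41 = 6732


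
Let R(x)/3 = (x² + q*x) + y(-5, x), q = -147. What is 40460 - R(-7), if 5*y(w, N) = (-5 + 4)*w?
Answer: 37223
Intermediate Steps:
y(w, N) = -w/5 (y(w, N) = ((-5 + 4)*w)/5 = (-w)/5 = -w/5)
R(x) = 3 - 441*x + 3*x² (R(x) = 3*((x² - 147*x) - ⅕*(-5)) = 3*((x² - 147*x) + 1) = 3*(1 + x² - 147*x) = 3 - 441*x + 3*x²)
40460 - R(-7) = 40460 - (3 - 441*(-7) + 3*(-7)²) = 40460 - (3 + 3087 + 3*49) = 40460 - (3 + 3087 + 147) = 40460 - 1*3237 = 40460 - 3237 = 37223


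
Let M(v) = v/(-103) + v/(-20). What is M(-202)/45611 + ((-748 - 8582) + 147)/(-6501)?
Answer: 143830649771/101804208110 ≈ 1.4128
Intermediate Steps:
M(v) = -123*v/2060 (M(v) = v*(-1/103) + v*(-1/20) = -v/103 - v/20 = -123*v/2060)
M(-202)/45611 + ((-748 - 8582) + 147)/(-6501) = -123/2060*(-202)/45611 + ((-748 - 8582) + 147)/(-6501) = (12423/1030)*(1/45611) + (-9330 + 147)*(-1/6501) = 12423/46979330 - 9183*(-1/6501) = 12423/46979330 + 3061/2167 = 143830649771/101804208110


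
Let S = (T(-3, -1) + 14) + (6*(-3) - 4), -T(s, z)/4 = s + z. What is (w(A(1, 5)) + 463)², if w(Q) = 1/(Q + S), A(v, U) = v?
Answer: 17372224/81 ≈ 2.1447e+5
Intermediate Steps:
T(s, z) = -4*s - 4*z (T(s, z) = -4*(s + z) = -4*s - 4*z)
S = 8 (S = ((-4*(-3) - 4*(-1)) + 14) + (6*(-3) - 4) = ((12 + 4) + 14) + (-18 - 4) = (16 + 14) - 22 = 30 - 22 = 8)
w(Q) = 1/(8 + Q) (w(Q) = 1/(Q + 8) = 1/(8 + Q))
(w(A(1, 5)) + 463)² = (1/(8 + 1) + 463)² = (1/9 + 463)² = (⅑ + 463)² = (4168/9)² = 17372224/81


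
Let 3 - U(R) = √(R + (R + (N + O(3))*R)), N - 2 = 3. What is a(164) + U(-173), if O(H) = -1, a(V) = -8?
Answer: -5 - I*√1038 ≈ -5.0 - 32.218*I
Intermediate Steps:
N = 5 (N = 2 + 3 = 5)
U(R) = 3 - √6*√R (U(R) = 3 - √(R + (R + (5 - 1)*R)) = 3 - √(R + (R + 4*R)) = 3 - √(R + 5*R) = 3 - √(6*R) = 3 - √6*√R)
a(164) + U(-173) = -8 + (3 - √6*√(-173)) = -8 + (3 - √6*I*√173) = -8 + (3 - I*√1038) = -5 - I*√1038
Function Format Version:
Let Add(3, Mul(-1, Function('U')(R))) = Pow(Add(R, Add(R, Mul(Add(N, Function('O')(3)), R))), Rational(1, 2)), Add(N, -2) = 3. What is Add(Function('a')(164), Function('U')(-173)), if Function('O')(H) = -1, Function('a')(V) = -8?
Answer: Add(-5, Mul(-1, I, Pow(1038, Rational(1, 2)))) ≈ Add(-5.0000, Mul(-32.218, I))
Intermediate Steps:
N = 5 (N = Add(2, 3) = 5)
Function('U')(R) = Add(3, Mul(-1, Pow(6, Rational(1, 2)), Pow(R, Rational(1, 2)))) (Function('U')(R) = Add(3, Mul(-1, Pow(Add(R, Add(R, Mul(Add(5, -1), R))), Rational(1, 2)))) = Add(3, Mul(-1, Pow(Add(R, Add(R, Mul(4, R))), Rational(1, 2)))) = Add(3, Mul(-1, Pow(Add(R, Mul(5, R)), Rational(1, 2)))) = Add(3, Mul(-1, Pow(Mul(6, R), Rational(1, 2)))) = Add(3, Mul(-1, Mul(Pow(6, Rational(1, 2)), Pow(R, Rational(1, 2))))) = Add(3, Mul(-1, Pow(6, Rational(1, 2)), Pow(R, Rational(1, 2)))))
Add(Function('a')(164), Function('U')(-173)) = Add(-8, Add(3, Mul(-1, Pow(6, Rational(1, 2)), Pow(-173, Rational(1, 2))))) = Add(-8, Add(3, Mul(-1, Pow(6, Rational(1, 2)), Mul(I, Pow(173, Rational(1, 2)))))) = Add(-8, Add(3, Mul(-1, I, Pow(1038, Rational(1, 2))))) = Add(-5, Mul(-1, I, Pow(1038, Rational(1, 2))))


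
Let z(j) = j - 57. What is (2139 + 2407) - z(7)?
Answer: 4596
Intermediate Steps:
z(j) = -57 + j
(2139 + 2407) - z(7) = (2139 + 2407) - (-57 + 7) = 4546 - 1*(-50) = 4546 + 50 = 4596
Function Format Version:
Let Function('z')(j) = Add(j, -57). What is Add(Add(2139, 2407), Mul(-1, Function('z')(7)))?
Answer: 4596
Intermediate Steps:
Function('z')(j) = Add(-57, j)
Add(Add(2139, 2407), Mul(-1, Function('z')(7))) = Add(Add(2139, 2407), Mul(-1, Add(-57, 7))) = Add(4546, Mul(-1, -50)) = Add(4546, 50) = 4596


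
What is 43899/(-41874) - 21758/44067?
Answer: -948530575/615087186 ≈ -1.5421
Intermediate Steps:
43899/(-41874) - 21758/44067 = 43899*(-1/41874) - 21758*1/44067 = -14633/13958 - 21758/44067 = -948530575/615087186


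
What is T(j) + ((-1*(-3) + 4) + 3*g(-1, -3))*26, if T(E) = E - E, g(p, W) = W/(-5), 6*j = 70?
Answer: 1144/5 ≈ 228.80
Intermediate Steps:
j = 35/3 (j = (⅙)*70 = 35/3 ≈ 11.667)
g(p, W) = -W/5 (g(p, W) = W*(-⅕) = -W/5)
T(E) = 0
T(j) + ((-1*(-3) + 4) + 3*g(-1, -3))*26 = 0 + ((-1*(-3) + 4) + 3*(-⅕*(-3)))*26 = 0 + ((3 + 4) + 3*(⅗))*26 = 0 + (7 + 9/5)*26 = 0 + (44/5)*26 = 0 + 1144/5 = 1144/5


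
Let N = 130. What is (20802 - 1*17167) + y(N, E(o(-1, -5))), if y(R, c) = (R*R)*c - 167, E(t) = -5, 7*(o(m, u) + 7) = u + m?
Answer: -81032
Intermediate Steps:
o(m, u) = -7 + m/7 + u/7 (o(m, u) = -7 + (u + m)/7 = -7 + (m + u)/7 = -7 + (m/7 + u/7) = -7 + m/7 + u/7)
y(R, c) = -167 + c*R² (y(R, c) = R²*c - 167 = c*R² - 167 = -167 + c*R²)
(20802 - 1*17167) + y(N, E(o(-1, -5))) = (20802 - 1*17167) + (-167 - 5*130²) = (20802 - 17167) + (-167 - 5*16900) = 3635 + (-167 - 84500) = 3635 - 84667 = -81032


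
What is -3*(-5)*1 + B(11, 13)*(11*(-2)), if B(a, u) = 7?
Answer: -139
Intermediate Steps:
-3*(-5)*1 + B(11, 13)*(11*(-2)) = -3*(-5)*1 + 7*(11*(-2)) = 15*1 + 7*(-22) = 15 - 154 = -139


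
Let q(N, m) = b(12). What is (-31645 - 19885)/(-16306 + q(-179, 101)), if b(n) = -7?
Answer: 51530/16313 ≈ 3.1588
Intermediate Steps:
q(N, m) = -7
(-31645 - 19885)/(-16306 + q(-179, 101)) = (-31645 - 19885)/(-16306 - 7) = -51530/(-16313) = -51530*(-1/16313) = 51530/16313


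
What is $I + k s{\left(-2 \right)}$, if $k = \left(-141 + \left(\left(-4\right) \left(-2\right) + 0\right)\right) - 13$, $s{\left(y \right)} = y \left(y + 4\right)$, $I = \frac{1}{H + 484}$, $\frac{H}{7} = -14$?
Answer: $\frac{225425}{386} \approx 584.0$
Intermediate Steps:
$H = -98$ ($H = 7 \left(-14\right) = -98$)
$I = \frac{1}{386}$ ($I = \frac{1}{-98 + 484} = \frac{1}{386} \approx 0.0025907$)
$s{\left(y \right)} = y \left(4 + y\right)$
$k = -146$ ($k = \left(-141 + \left(8 + 0\right)\right) - 13 = \left(-141 + 8\right) - 13 = -133 - 13 = -146$)
$I + k s{\left(-2 \right)} = \frac{1}{386} - 146 \left(- 2 \left(4 - 2\right)\right) = \frac{1}{386} - 146 \left(\left(-2\right) 2\right) = \frac{1}{386} - -584 = \frac{1}{386} + 584 = \frac{225425}{386}$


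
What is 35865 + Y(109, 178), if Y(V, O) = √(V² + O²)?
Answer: 35865 + √43565 ≈ 36074.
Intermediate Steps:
Y(V, O) = √(O² + V²)
35865 + Y(109, 178) = 35865 + √(178² + 109²) = 35865 + √(31684 + 11881) = 35865 + √43565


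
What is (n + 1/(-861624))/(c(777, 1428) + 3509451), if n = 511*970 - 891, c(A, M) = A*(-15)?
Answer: 426313461095/3013784980704 ≈ 0.14145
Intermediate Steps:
c(A, M) = -15*A
n = 494779 (n = 495670 - 891 = 494779)
(n + 1/(-861624))/(c(777, 1428) + 3509451) = (494779 + 1/(-861624))/(-15*777 + 3509451) = (494779 - 1/861624)/(-11655 + 3509451) = (426313461095/861624)/3497796 = (426313461095/861624)*(1/3497796) = 426313461095/3013784980704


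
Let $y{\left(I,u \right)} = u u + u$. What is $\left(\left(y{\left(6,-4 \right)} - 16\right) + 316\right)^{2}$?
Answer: $97344$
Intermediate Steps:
$y{\left(I,u \right)} = u + u^{2}$ ($y{\left(I,u \right)} = u^{2} + u = u + u^{2}$)
$\left(\left(y{\left(6,-4 \right)} - 16\right) + 316\right)^{2} = \left(\left(- 4 \left(1 - 4\right) - 16\right) + 316\right)^{2} = \left(\left(\left(-4\right) \left(-3\right) - 16\right) + 316\right)^{2} = \left(\left(12 - 16\right) + 316\right)^{2} = \left(-4 + 316\right)^{2} = 312^{2} = 97344$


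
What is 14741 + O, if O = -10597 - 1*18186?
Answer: -14042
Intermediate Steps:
O = -28783 (O = -10597 - 18186 = -28783)
14741 + O = 14741 - 28783 = -14042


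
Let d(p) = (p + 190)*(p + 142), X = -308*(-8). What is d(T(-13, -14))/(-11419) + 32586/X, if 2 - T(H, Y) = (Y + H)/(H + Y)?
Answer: 152400151/14068208 ≈ 10.833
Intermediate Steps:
X = 2464
T(H, Y) = 1 (T(H, Y) = 2 - (Y + H)/(H + Y) = 2 - (H + Y)/(H + Y) = 2 - 1*1 = 2 - 1 = 1)
d(p) = (142 + p)*(190 + p) (d(p) = (190 + p)*(142 + p) = (142 + p)*(190 + p))
d(T(-13, -14))/(-11419) + 32586/X = (26980 + 1**2 + 332*1)/(-11419) + 32586/2464 = (26980 + 1 + 332)*(-1/11419) + 32586*(1/2464) = 27313*(-1/11419) + 16293/1232 = -27313/11419 + 16293/1232 = 152400151/14068208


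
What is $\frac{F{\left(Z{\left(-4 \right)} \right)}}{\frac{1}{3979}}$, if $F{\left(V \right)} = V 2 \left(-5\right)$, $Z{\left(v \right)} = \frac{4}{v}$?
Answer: $39790$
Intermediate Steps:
$F{\left(V \right)} = - 10 V$ ($F{\left(V \right)} = 2 V \left(-5\right) = - 10 V$)
$\frac{F{\left(Z{\left(-4 \right)} \right)}}{\frac{1}{3979}} = \frac{\left(-10\right) \frac{4}{-4}}{\frac{1}{3979}} = - 10 \cdot 4 \left(- \frac{1}{4}\right) \frac{1}{\frac{1}{3979}} = \left(-10\right) \left(-1\right) 3979 = 10 \cdot 3979 = 39790$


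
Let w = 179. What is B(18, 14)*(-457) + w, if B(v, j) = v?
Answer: -8047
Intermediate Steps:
B(18, 14)*(-457) + w = 18*(-457) + 179 = -8226 + 179 = -8047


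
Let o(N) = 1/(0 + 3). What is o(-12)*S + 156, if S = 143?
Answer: 611/3 ≈ 203.67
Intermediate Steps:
o(N) = 1/3
o(-12)*S + 156 = (1/3)*143 + 156 = 143/3 + 156 = 611/3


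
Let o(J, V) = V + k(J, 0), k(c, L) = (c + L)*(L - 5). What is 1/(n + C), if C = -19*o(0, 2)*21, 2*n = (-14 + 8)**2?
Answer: -1/780 ≈ -0.0012821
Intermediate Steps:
k(c, L) = (-5 + L)*(L + c) (k(c, L) = (L + c)*(-5 + L) = (-5 + L)*(L + c))
o(J, V) = V - 5*J (o(J, V) = V + (0**2 - 5*0 - 5*J + 0*J) = V + (0 + 0 - 5*J + 0) = V - 5*J)
n = 18 (n = (-14 + 8)**2/2 = (1/2)*(-6)**2 = (1/2)*36 = 18)
C = -798 (C = -19*(2 - 5*0)*21 = -19*(2 + 0)*21 = -19*2*21 = -38*21 = -798)
1/(n + C) = 1/(18 - 798) = 1/(-780) = -1/780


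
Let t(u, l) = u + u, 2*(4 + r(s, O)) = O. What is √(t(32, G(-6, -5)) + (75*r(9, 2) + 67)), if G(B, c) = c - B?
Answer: I*√94 ≈ 9.6954*I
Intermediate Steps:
r(s, O) = -4 + O/2
t(u, l) = 2*u
√(t(32, G(-6, -5)) + (75*r(9, 2) + 67)) = √(2*32 + (75*(-4 + (½)*2) + 67)) = √(64 + (75*(-4 + 1) + 67)) = √(64 + (75*(-3) + 67)) = √(64 + (-225 + 67)) = √(64 - 158) = √(-94) = I*√94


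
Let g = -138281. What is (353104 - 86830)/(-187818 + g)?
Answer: -266274/326099 ≈ -0.81654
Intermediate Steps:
(353104 - 86830)/(-187818 + g) = (353104 - 86830)/(-187818 - 138281) = 266274/(-326099) = 266274*(-1/326099) = -266274/326099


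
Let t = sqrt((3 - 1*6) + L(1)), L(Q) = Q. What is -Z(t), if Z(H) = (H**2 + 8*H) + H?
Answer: 2 - 9*I*sqrt(2) ≈ 2.0 - 12.728*I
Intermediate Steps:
t = I*sqrt(2) (t = sqrt((3 - 1*6) + 1) = sqrt((3 - 6) + 1) = sqrt(-3 + 1) = sqrt(-2) = I*sqrt(2) ≈ 1.4142*I)
Z(H) = H**2 + 9*H
-Z(t) = -I*sqrt(2)*(9 + I*sqrt(2))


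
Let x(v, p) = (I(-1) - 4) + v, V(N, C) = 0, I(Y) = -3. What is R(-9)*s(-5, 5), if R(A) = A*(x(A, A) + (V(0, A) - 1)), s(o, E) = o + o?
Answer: -1530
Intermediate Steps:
s(o, E) = 2*o
x(v, p) = -7 + v (x(v, p) = (-3 - 4) + v = -7 + v)
R(A) = A*(-8 + A) (R(A) = A*((-7 + A) + (0 - 1)) = A*((-7 + A) - 1) = A*(-8 + A))
R(-9)*s(-5, 5) = (-9*(-8 - 9))*(2*(-5)) = -9*(-17)*(-10) = 153*(-10) = -1530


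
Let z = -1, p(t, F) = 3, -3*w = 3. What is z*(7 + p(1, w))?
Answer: -10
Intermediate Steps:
w = -1 (w = -⅓*3 = -1)
z*(7 + p(1, w)) = -(7 + 3) = -1*10 = -10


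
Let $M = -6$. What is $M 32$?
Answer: $-192$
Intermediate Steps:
$M 32 = \left(-6\right) 32 = -192$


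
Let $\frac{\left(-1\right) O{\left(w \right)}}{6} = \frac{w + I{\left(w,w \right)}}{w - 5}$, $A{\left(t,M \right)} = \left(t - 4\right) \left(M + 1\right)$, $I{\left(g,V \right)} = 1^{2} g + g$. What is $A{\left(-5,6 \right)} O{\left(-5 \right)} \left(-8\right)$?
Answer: $-4536$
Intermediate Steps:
$I{\left(g,V \right)} = 2 g$ ($I{\left(g,V \right)} = 1 g + g = g + g = 2 g$)
$A{\left(t,M \right)} = \left(1 + M\right) \left(-4 + t\right)$ ($A{\left(t,M \right)} = \left(-4 + t\right) \left(1 + M\right) = \left(1 + M\right) \left(-4 + t\right)$)
$O{\left(w \right)} = - \frac{18 w}{-5 + w}$ ($O{\left(w \right)} = - 6 \frac{w + 2 w}{w - 5} = - 6 \frac{3 w}{-5 + w} = - \frac{18 w}{-5 + w}$)
$A{\left(-5,6 \right)} O{\left(-5 \right)} \left(-8\right) = \left(-4 - 5 - 24 + 6 \left(-5\right)\right) \left(\left(-18\right) \left(-5\right) \frac{1}{-5 - 5}\right) \left(-8\right) = \left(-4 - 5 - 24 - 30\right) \left(\left(-18\right) \left(-5\right) \frac{1}{-10}\right) \left(-8\right) = - 63 \left(\left(-18\right) \left(-5\right) \left(- \frac{1}{10}\right)\right) \left(-8\right) = \left(-63\right) \left(-9\right) \left(-8\right) = 567 \left(-8\right) = -4536$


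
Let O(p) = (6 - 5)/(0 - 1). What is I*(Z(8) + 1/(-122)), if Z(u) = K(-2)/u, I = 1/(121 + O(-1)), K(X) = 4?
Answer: 1/244 ≈ 0.0040984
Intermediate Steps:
O(p) = -1 (O(p) = 1/(-1) = 1*(-1) = -1)
I = 1/120 (I = 1/(121 - 1) = 1/120 ≈ 0.0083333)
Z(u) = 4/u
I*(Z(8) + 1/(-122)) = (4/8 + 1/(-122))/120 = (4*(⅛) - 1/122)/120 = (½ - 1/122)/120 = (1/120)*(30/61) = 1/244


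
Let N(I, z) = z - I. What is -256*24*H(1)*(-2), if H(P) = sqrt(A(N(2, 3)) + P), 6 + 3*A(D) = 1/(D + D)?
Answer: 2048*I*sqrt(30) ≈ 11217.0*I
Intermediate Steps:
A(D) = -2 + 1/(6*D) (A(D) = -2 + 1/(3*(D + D)) = -2 + 1/(3*((2*D))) = -2 + (1/(2*D))/3 = -2 + 1/(6*D))
H(P) = sqrt(-11/6 + P) (H(P) = sqrt((-2 + 1/(6*(3 - 1*2))) + P) = sqrt((-2 + 1/(6*(3 - 2))) + P) = sqrt((-2 + (1/6)/1) + P) = sqrt((-2 + (1/6)*1) + P) = sqrt((-2 + 1/6) + P) = sqrt(-11/6 + P))
-256*24*H(1)*(-2) = -256*24*(sqrt(-66 + 36*1)/6)*(-2) = -256*24*(sqrt(-66 + 36)/6)*(-2) = -256*24*(sqrt(-30)/6)*(-2) = -256*24*((I*sqrt(30))/6)*(-2) = -256*24*(I*sqrt(30)/6)*(-2) = -256*4*I*sqrt(30)*(-2) = -(-2048)*I*sqrt(30) = 2048*I*sqrt(30)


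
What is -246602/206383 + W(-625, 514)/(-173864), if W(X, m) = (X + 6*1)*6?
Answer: -21054351833/17941286956 ≈ -1.1735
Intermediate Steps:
W(X, m) = 36 + 6*X (W(X, m) = (X + 6)*6 = (6 + X)*6 = 36 + 6*X)
-246602/206383 + W(-625, 514)/(-173864) = -246602/206383 + (36 + 6*(-625))/(-173864) = -246602*1/206383 + (36 - 3750)*(-1/173864) = -246602/206383 - 3714*(-1/173864) = -246602/206383 + 1857/86932 = -21054351833/17941286956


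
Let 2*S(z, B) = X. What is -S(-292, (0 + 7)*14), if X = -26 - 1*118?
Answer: 72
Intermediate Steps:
X = -144 (X = -26 - 118 = -144)
S(z, B) = -72 (S(z, B) = (½)*(-144) = -72)
-S(-292, (0 + 7)*14) = -1*(-72) = 72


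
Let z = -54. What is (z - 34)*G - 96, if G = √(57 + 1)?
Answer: -96 - 88*√58 ≈ -766.19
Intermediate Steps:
G = √58 ≈ 7.6158
(z - 34)*G - 96 = (-54 - 34)*√58 - 96 = -88*√58 - 96 = -96 - 88*√58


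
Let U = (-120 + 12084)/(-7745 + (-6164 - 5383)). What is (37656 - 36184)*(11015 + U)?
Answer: 78196105088/4823 ≈ 1.6213e+7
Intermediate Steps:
U = -2991/4823 (U = 11964/(-7745 - 11547) = 11964/(-19292) = 11964*(-1/19292) = -2991/4823 ≈ -0.62015)
(37656 - 36184)*(11015 + U) = (37656 - 36184)*(11015 - 2991/4823) = 1472*(53122354/4823) = 78196105088/4823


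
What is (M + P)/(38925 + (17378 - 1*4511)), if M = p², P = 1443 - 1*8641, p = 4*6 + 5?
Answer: -163/1328 ≈ -0.12274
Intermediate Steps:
p = 29 (p = 24 + 5 = 29)
P = -7198 (P = 1443 - 8641 = -7198)
M = 841 (M = 29² = 841)
(M + P)/(38925 + (17378 - 1*4511)) = (841 - 7198)/(38925 + (17378 - 1*4511)) = -6357/(38925 + (17378 - 4511)) = -6357/(38925 + 12867) = -6357/51792 = -6357*1/51792 = -163/1328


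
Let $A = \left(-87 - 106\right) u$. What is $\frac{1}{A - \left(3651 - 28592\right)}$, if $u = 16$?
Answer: $\frac{1}{21853} \approx 4.576 \cdot 10^{-5}$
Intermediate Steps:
$A = -3088$ ($A = \left(-87 - 106\right) 16 = \left(-193\right) 16 = -3088$)
$\frac{1}{A - \left(3651 - 28592\right)} = \frac{1}{-3088 - \left(3651 - 28592\right)} = \frac{1}{-3088 - -24941} = \frac{1}{-3088 + 24941} = \frac{1}{21853}$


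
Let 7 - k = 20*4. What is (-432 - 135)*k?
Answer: 41391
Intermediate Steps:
k = -73 (k = 7 - 20*4 = 7 - 1*80 = 7 - 80 = -73)
(-432 - 135)*k = (-432 - 135)*(-73) = -567*(-73) = 41391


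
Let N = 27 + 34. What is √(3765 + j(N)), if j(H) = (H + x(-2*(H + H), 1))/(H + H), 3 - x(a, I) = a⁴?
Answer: I*√108094315011/61 ≈ 5389.8*I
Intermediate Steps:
x(a, I) = 3 - a⁴
N = 61
j(H) = (3 + H - 256*H⁴)/(2*H) (j(H) = (H + (3 - (-2*(H + H))⁴))/(H + H) = (H + (3 - (-4*H)⁴))/((2*H)) = (H + (3 - (-4*H)⁴))*(1/(2*H)) = (H + (3 - 256*H⁴))*(1/(2*H)) = (3 + H - 256*H⁴)*(1/(2*H)) = (3 + H - 256*H⁴)/(2*H))
√(3765 + j(N)) = √(3765 + (½)*(3 + 61 - 256*61⁴)/61) = √(3765 + (½)*(1/61)*(3 + 61 - 256*13845841)) = √(3765 + (½)*(1/61)*(3 + 61 - 3544535296)) = √(3765 + (½)*(1/61)*(-3544535232)) = √(3765 - 1772267616/61) = √(-1772037951/61) = I*√108094315011/61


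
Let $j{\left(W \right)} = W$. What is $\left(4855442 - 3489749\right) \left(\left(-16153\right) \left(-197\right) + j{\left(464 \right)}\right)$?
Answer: $4346461370265$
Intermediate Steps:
$\left(4855442 - 3489749\right) \left(\left(-16153\right) \left(-197\right) + j{\left(464 \right)}\right) = \left(4855442 - 3489749\right) \left(\left(-16153\right) \left(-197\right) + 464\right) = 1365693 \left(3182141 + 464\right) = 1365693 \cdot 3182605 = 4346461370265$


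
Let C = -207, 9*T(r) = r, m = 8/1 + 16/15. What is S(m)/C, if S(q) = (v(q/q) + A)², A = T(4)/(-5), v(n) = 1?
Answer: -1681/419175 ≈ -0.0040103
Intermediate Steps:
m = 136/15 (m = 8*1 + 16*(1/15) = 8 + 16/15 = 136/15 ≈ 9.0667)
T(r) = r/9
A = -4/45 (A = ((⅑)*4)/(-5) = (4/9)*(-⅕) = -4/45 ≈ -0.088889)
S(q) = 1681/2025 (S(q) = (1 - 4/45)² = (41/45)² = 1681/2025)
S(m)/C = (1681/2025)/(-207) = (1681/2025)*(-1/207) = -1681/419175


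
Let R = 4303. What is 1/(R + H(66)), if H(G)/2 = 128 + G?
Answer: 1/4691 ≈ 0.00021317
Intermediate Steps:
H(G) = 256 + 2*G (H(G) = 2*(128 + G) = 256 + 2*G)
1/(R + H(66)) = 1/(4303 + (256 + 2*66)) = 1/(4303 + (256 + 132)) = 1/(4303 + 388) = 1/4691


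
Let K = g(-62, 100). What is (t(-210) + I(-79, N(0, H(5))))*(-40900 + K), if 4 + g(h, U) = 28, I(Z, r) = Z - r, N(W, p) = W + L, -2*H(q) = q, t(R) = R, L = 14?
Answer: 12385428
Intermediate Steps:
H(q) = -q/2
N(W, p) = 14 + W (N(W, p) = W + 14 = 14 + W)
g(h, U) = 24 (g(h, U) = -4 + 28 = 24)
K = 24
(t(-210) + I(-79, N(0, H(5))))*(-40900 + K) = (-210 + (-79 - (14 + 0)))*(-40900 + 24) = (-210 + (-79 - 1*14))*(-40876) = (-210 + (-79 - 14))*(-40876) = (-210 - 93)*(-40876) = -303*(-40876) = 12385428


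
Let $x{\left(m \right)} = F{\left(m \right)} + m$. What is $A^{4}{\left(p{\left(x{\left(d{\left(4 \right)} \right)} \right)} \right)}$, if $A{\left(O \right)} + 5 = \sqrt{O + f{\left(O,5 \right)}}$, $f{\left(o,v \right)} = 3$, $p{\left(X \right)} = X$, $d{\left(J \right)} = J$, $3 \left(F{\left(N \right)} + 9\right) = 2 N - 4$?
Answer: $\frac{\left(15 - i \sqrt{6}\right)^{4}}{81} \approx 525.44 - 397.36 i$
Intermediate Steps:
$F{\left(N \right)} = - \frac{31}{3} + \frac{2 N}{3}$ ($F{\left(N \right)} = -9 + \frac{2 N - 4}{3} = -9 + \frac{-4 + 2 N}{3} = -9 + \left(- \frac{4}{3} + \frac{2 N}{3}\right) = - \frac{31}{3} + \frac{2 N}{3}$)
$x{\left(m \right)} = - \frac{31}{3} + \frac{5 m}{3}$ ($x{\left(m \right)} = \left(- \frac{31}{3} + \frac{2 m}{3}\right) + m = - \frac{31}{3} + \frac{5 m}{3}$)
$A{\left(O \right)} = -5 + \sqrt{3 + O}$ ($A{\left(O \right)} = -5 + \sqrt{O + 3} = -5 + \sqrt{3 + O}$)
$A^{4}{\left(p{\left(x{\left(d{\left(4 \right)} \right)} \right)} \right)} = \left(-5 + \sqrt{3 + \left(- \frac{31}{3} + \frac{5}{3} \cdot 4\right)}\right)^{4} = \left(-5 + \sqrt{3 + \left(- \frac{31}{3} + \frac{20}{3}\right)}\right)^{4} = \left(-5 + \sqrt{3 - \frac{11}{3}}\right)^{4} = \left(-5 + \sqrt{- \frac{2}{3}}\right)^{4} = \left(-5 + \frac{i \sqrt{6}}{3}\right)^{4}$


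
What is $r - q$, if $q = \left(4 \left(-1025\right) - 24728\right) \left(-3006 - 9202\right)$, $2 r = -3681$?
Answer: $- \frac{703868129}{2} \approx -3.5193 \cdot 10^{8}$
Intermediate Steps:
$r = - \frac{3681}{2}$ ($r = \frac{1}{2} \left(-3681\right) = - \frac{3681}{2} \approx -1840.5$)
$q = 351932224$ ($q = \left(-4100 - 24728\right) \left(-12208\right) = \left(-28828\right) \left(-12208\right) = 351932224$)
$r - q = - \frac{3681}{2} - 351932224 = - \frac{703868129}{2}$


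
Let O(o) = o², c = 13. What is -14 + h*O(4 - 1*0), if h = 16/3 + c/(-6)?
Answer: 110/3 ≈ 36.667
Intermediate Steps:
h = 19/6 (h = 16/3 + 13/(-6) = 16*(⅓) + 13*(-⅙) = 16/3 - 13/6 = 19/6 ≈ 3.1667)
-14 + h*O(4 - 1*0) = -14 + 19*(4 - 1*0)²/6 = -14 + 19*(4 + 0)²/6 = -14 + (19/6)*4² = -14 + (19/6)*16 = -14 + 152/3 = 110/3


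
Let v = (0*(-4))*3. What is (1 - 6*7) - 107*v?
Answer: -41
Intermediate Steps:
v = 0 (v = 0*3 = 0)
(1 - 6*7) - 107*v = (1 - 6*7) - 107*0 = (1 - 42) + 0 = -41 + 0 = -41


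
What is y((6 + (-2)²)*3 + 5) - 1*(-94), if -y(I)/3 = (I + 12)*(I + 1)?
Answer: -4982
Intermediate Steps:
y(I) = -3*(1 + I)*(12 + I) (y(I) = -3*(I + 12)*(I + 1) = -3*(12 + I)*(1 + I) = -3*(1 + I)*(12 + I))
y((6 + (-2)²)*3 + 5) - 1*(-94) = (-36 - 39*((6 + (-2)²)*3 + 5) - 3*((6 + (-2)²)*3 + 5)²) - 1*(-94) = (-36 - 39*((6 + 4)*3 + 5) - 3*((6 + 4)*3 + 5)²) + 94 = (-36 - 39*(10*3 + 5) - 3*(10*3 + 5)²) + 94 = (-36 - 39*(30 + 5) - 3*(30 + 5)²) + 94 = (-36 - 39*35 - 3*35²) + 94 = (-36 - 1365 - 3*1225) + 94 = (-36 - 1365 - 3675) + 94 = -5076 + 94 = -4982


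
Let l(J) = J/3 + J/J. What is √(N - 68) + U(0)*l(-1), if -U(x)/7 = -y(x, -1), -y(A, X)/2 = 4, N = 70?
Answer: -112/3 + √2 ≈ -35.919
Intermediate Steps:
y(A, X) = -8 (y(A, X) = -2*4 = -8)
l(J) = 1 + J/3 (l(J) = J*(⅓) + 1 = J/3 + 1 = 1 + J/3)
U(x) = -56 (U(x) = -(-7)*(-8) = -7*8 = -56)
√(N - 68) + U(0)*l(-1) = √(70 - 68) - 56*(1 + (⅓)*(-1)) = √2 - 56*(1 - ⅓) = √2 - 56*⅔ = √2 - 112/3 = -112/3 + √2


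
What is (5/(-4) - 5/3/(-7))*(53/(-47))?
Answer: 4505/3948 ≈ 1.1411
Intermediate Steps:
(5/(-4) - 5/3/(-7))*(53/(-47)) = (5*(-1/4) - 5*1/3*(-1/7))*(53*(-1/47)) = (-5/4 - 5/3*(-1/7))*(-53/47) = (-5/4 + 5/21)*(-53/47) = -85/84*(-53/47) = 4505/3948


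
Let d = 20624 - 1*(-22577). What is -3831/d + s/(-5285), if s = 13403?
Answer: -599269838/228317285 ≈ -2.6247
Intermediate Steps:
d = 43201 (d = 20624 + 22577 = 43201)
-3831/d + s/(-5285) = -3831/43201 + 13403/(-5285) = -3831*1/43201 + 13403*(-1/5285) = -3831/43201 - 13403/5285 = -599269838/228317285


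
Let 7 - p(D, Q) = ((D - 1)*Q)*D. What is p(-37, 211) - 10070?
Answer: -306729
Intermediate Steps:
p(D, Q) = 7 - D*Q*(-1 + D) (p(D, Q) = 7 - (D - 1)*Q*D = 7 - (-1 + D)*Q*D = 7 - Q*(-1 + D)*D = 7 - D*Q*(-1 + D))
p(-37, 211) - 10070 = (7 - 37*211 - 1*211*(-37)²) - 10070 = (7 - 7807 - 1*211*1369) - 10070 = (7 - 7807 - 288859) - 10070 = -296659 - 10070 = -306729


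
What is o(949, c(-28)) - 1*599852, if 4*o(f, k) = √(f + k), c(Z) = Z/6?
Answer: -599852 + √8499/12 ≈ -5.9984e+5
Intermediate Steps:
c(Z) = Z/6 (c(Z) = Z*(⅙) = Z/6)
o(f, k) = √(f + k)/4
o(949, c(-28)) - 1*599852 = √(949 + (⅙)*(-28))/4 - 1*599852 = √(949 - 14/3)/4 - 599852 = √(2833/3)/4 - 599852 = (√8499/3)/4 - 599852 = √8499/12 - 599852 = -599852 + √8499/12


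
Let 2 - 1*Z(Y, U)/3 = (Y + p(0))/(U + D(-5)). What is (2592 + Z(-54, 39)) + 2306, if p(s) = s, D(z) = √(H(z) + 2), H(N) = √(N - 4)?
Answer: 435574597/88745 - 123039*√(2 + 3*I)/1153685 + 729*I/88745 - 243*I*√(2 + 3*I)/1153685 ≈ 4908.0 - 0.087693*I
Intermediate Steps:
H(N) = √(-4 + N)
D(z) = √(2 + √(-4 + z)) (D(z) = √(√(-4 + z) + 2) = √(2 + √(-4 + z)))
Z(Y, U) = 6 - 3*Y/(U + √(2 + 3*I)) (Z(Y, U) = 6 - 3*(Y + 0)/(U + √(2 + √(-4 - 5))) = 6 - 3*Y/(U + √(2 + √(-9))) = 6 - 3*Y/(U + √(2 + 3*I)))
(2592 + Z(-54, 39)) + 2306 = (2592 + 3*(-1*(-54) + 2*39 + 2*√(2 + 3*I))/(39 + √(2 + 3*I))) + 2306 = (2592 + 3*(54 + 78 + 2*√(2 + 3*I))/(39 + √(2 + 3*I))) + 2306 = (2592 + 3*(132 + 2*√(2 + 3*I))/(39 + √(2 + 3*I))) + 2306 = 4898 + 3*(132 + 2*√(2 + 3*I))/(39 + √(2 + 3*I))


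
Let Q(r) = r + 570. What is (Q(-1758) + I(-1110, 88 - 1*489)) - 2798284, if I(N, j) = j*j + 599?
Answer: -2638072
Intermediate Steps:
I(N, j) = 599 + j² (I(N, j) = j² + 599 = 599 + j²)
Q(r) = 570 + r
(Q(-1758) + I(-1110, 88 - 1*489)) - 2798284 = ((570 - 1758) + (599 + (88 - 1*489)²)) - 2798284 = (-1188 + (599 + (88 - 489)²)) - 2798284 = (-1188 + (599 + (-401)²)) - 2798284 = (-1188 + (599 + 160801)) - 2798284 = (-1188 + 161400) - 2798284 = 160212 - 2798284 = -2638072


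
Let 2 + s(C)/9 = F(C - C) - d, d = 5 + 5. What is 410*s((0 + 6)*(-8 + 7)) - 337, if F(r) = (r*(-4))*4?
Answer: -44617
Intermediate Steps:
F(r) = -16*r (F(r) = -4*r*4 = -16*r)
d = 10
s(C) = -108 (s(C) = -18 + 9*(-16*(C - C) - 1*10) = -18 + 9*(-16*0 - 10) = -18 + 9*(0 - 10) = -18 + 9*(-10) = -18 - 90 = -108)
410*s((0 + 6)*(-8 + 7)) - 337 = 410*(-108) - 337 = -44280 - 337 = -44617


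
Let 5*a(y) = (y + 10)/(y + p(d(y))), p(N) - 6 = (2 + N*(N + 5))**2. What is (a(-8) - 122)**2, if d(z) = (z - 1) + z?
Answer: 167504915332161/11254027225 ≈ 14884.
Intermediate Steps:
d(z) = -1 + 2*z (d(z) = (-1 + z) + z = -1 + 2*z)
p(N) = 6 + (2 + N*(5 + N))**2 (p(N) = 6 + (2 + N*(N + 5))**2 = 6 + (2 + N*(5 + N))**2)
a(y) = (10 + y)/(5*(6 + y + (-3 + (-1 + 2*y)**2 + 10*y)**2)) (a(y) = ((y + 10)/(y + (6 + (2 + (-1 + 2*y)**2 + 5*(-1 + 2*y))**2)))/5 = ((10 + y)/(y + (6 + (2 + (-1 + 2*y)**2 + (-5 + 10*y))**2)))/5 = ((10 + y)/(y + (6 + (-3 + (-1 + 2*y)**2 + 10*y)**2)))/5 = ((10 + y)/(6 + y + (-3 + (-1 + 2*y)**2 + 10*y)**2))/5 = (10 + y)/(5*(6 + y + (-3 + (-1 + 2*y)**2 + 10*y)**2)))
(a(-8) - 122)**2 = ((2 + (1/5)*(-8))/(6 - 8 + (-3 + (-1 + 2*(-8))**2 + 10*(-8))**2) - 122)**2 = ((2 - 8/5)/(6 - 8 + (-3 + (-1 - 16)**2 - 80)**2) - 122)**2 = ((2/5)/(6 - 8 + (-3 + (-17)**2 - 80)**2) - 122)**2 = ((2/5)/(6 - 8 + (-3 + 289 - 80)**2) - 122)**2 = ((2/5)/(6 - 8 + 206**2) - 122)**2 = ((2/5)/(6 - 8 + 42436) - 122)**2 = ((2/5)/42434 - 122)**2 = ((1/42434)*(2/5) - 122)**2 = (1/106085 - 122)**2 = (-12942369/106085)**2 = 167504915332161/11254027225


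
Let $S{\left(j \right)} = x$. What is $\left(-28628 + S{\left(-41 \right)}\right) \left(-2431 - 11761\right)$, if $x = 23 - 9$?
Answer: $406089888$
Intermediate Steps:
$x = 14$
$S{\left(j \right)} = 14$
$\left(-28628 + S{\left(-41 \right)}\right) \left(-2431 - 11761\right) = \left(-28628 + 14\right) \left(-2431 - 11761\right) = \left(-28614\right) \left(-14192\right) = 406089888$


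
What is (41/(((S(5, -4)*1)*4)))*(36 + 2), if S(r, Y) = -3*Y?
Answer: 779/24 ≈ 32.458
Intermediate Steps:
(41/(((S(5, -4)*1)*4)))*(36 + 2) = (41/(((-3*(-4)*1)*4)))*(36 + 2) = (41/(((12*1)*4)))*38 = (41/((12*4)))*38 = (41/48)*38 = 779/24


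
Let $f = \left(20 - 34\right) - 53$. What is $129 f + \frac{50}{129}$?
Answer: $- \frac{1114897}{129} \approx -8642.6$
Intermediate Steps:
$f = -67$ ($f = -14 - 53 = -67$)
$129 f + \frac{50}{129} = 129 \left(-67\right) + \frac{50}{129} = -8643 + 50 \cdot \frac{1}{129} = -8643 + \frac{50}{129} = - \frac{1114897}{129}$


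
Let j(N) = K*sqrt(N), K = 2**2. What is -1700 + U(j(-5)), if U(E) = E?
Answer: -1700 + 4*I*sqrt(5) ≈ -1700.0 + 8.9443*I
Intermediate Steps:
K = 4
j(N) = 4*sqrt(N)
-1700 + U(j(-5)) = -1700 + 4*sqrt(-5) = -1700 + 4*(I*sqrt(5)) = -1700 + 4*I*sqrt(5)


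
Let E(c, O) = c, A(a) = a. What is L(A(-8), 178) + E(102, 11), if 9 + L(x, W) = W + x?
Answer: 263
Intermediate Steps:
L(x, W) = -9 + W + x (L(x, W) = -9 + (W + x) = -9 + W + x)
L(A(-8), 178) + E(102, 11) = (-9 + 178 - 8) + 102 = 161 + 102 = 263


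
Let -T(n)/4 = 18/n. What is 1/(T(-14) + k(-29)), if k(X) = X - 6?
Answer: -7/209 ≈ -0.033493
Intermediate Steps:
T(n) = -72/n
k(X) = -6 + X
1/(T(-14) + k(-29)) = 1/(-72/(-14) + (-6 - 29)) = 1/(-72*(-1/14) - 35) = 1/(36/7 - 35) = 1/(-209/7) = -7/209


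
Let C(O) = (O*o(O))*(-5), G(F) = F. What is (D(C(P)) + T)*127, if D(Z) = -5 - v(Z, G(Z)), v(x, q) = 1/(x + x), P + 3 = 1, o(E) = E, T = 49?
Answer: 223647/40 ≈ 5591.2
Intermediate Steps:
P = -2 (P = -3 + 1 = -2)
v(x, q) = 1/(2*x)
C(O) = -5*O² (C(O) = (O*O)*(-5) = O²*(-5) = -5*O²)
D(Z) = -5 - 1/(2*Z)
(D(C(P)) + T)*127 = ((-5 - 1/(2*((-5*(-2)²)))) + 49)*127 = ((-5 - 1/(2*((-5*4)))) + 49)*127 = ((-5 - ½/(-20)) + 49)*127 = ((-5 - ½*(-1/20)) + 49)*127 = ((-5 + 1/40) + 49)*127 = (-199/40 + 49)*127 = (1761/40)*127 = 223647/40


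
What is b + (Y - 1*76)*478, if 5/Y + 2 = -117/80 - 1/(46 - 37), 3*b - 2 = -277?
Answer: -286285807/7719 ≈ -37088.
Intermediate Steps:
b = -275/3 (b = ⅔ + (⅓)*(-277) = ⅔ - 277/3 = -275/3 ≈ -91.667)
Y = -3600/2573 (Y = 5/(-2 + (-117/80 - 1/(46 - 37))) = 5/(-2 + (-117*1/80 - 1/9)) = 5/(-2 + (-117/80 - 1*⅑)) = 5/(-2 + (-117/80 - ⅑)) = 5/(-2 - 1133/720) = 5/(-2573/720) = 5*(-720/2573) = -3600/2573 ≈ -1.3991)
b + (Y - 1*76)*478 = -275/3 + (-3600/2573 - 1*76)*478 = -275/3 + (-3600/2573 - 76)*478 = -275/3 - 199148/2573*478 = -275/3 - 95192744/2573 = -286285807/7719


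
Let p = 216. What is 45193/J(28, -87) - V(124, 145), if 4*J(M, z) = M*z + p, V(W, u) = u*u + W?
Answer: -11782888/555 ≈ -21230.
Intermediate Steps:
V(W, u) = W + u² (V(W, u) = u² + W = W + u²)
J(M, z) = 54 + M*z/4 (J(M, z) = (M*z + 216)/4 = (216 + M*z)/4 = 54 + M*z/4)
45193/J(28, -87) - V(124, 145) = 45193/(54 + (¼)*28*(-87)) - (124 + 145²) = 45193/(54 - 609) - (124 + 21025) = 45193/(-555) - 1*21149 = 45193*(-1/555) - 21149 = -45193/555 - 21149 = -11782888/555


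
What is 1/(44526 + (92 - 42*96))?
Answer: 1/40586 ≈ 2.4639e-5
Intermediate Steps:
1/(44526 + (92 - 42*96)) = 1/(44526 + (92 - 4032)) = 1/(44526 - 3940) = 1/40586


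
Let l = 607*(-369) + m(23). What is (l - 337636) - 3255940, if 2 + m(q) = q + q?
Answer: -3817515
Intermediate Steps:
m(q) = -2 + 2*q (m(q) = -2 + (q + q) = -2 + 2*q)
l = -223939 (l = 607*(-369) + (-2 + 2*23) = -223983 + (-2 + 46) = -223983 + 44 = -223939)
(l - 337636) - 3255940 = (-223939 - 337636) - 3255940 = -561575 - 3255940 = -3817515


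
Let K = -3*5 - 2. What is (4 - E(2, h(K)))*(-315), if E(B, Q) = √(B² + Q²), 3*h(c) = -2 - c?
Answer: -1260 + 315*√29 ≈ 436.33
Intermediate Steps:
K = -17 (K = -15 - 2 = -17)
h(c) = -⅔ - c/3 (h(c) = (-2 - c)/3 = -⅔ - c/3)
(4 - E(2, h(K)))*(-315) = (4 - √(2² + (-⅔ - ⅓*(-17))²))*(-315) = (4 - √(4 + (-⅔ + 17/3)²))*(-315) = (4 - √(4 + 5²))*(-315) = (4 - √(4 + 25))*(-315) = (4 - √29)*(-315) = -1260 + 315*√29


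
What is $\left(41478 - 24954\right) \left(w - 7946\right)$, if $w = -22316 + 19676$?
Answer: $-174923064$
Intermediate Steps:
$w = -2640$
$\left(41478 - 24954\right) \left(w - 7946\right) = \left(41478 - 24954\right) \left(-2640 - 7946\right) = 16524 \left(-10586\right) = -174923064$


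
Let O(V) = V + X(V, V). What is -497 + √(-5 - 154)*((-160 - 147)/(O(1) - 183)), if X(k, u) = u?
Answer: -497 + 307*I*√159/181 ≈ -497.0 + 21.387*I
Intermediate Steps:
O(V) = 2*V (O(V) = V + V = 2*V)
-497 + √(-5 - 154)*((-160 - 147)/(O(1) - 183)) = -497 + √(-5 - 154)*((-160 - 147)/(2*1 - 183)) = -497 + √(-159)*(-307/(2 - 183)) = -497 + (I*√159)*(-307/(-181)) = -497 + (I*√159)*(-307*(-1/181)) = -497 + (I*√159)*(307/181) = -497 + 307*I*√159/181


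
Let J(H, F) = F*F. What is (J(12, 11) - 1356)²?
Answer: 1525225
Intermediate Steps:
J(H, F) = F²
(J(12, 11) - 1356)² = (11² - 1356)² = (121 - 1356)² = (-1235)² = 1525225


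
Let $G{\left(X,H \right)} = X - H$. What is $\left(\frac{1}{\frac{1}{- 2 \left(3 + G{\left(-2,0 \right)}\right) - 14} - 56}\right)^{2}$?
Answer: $\frac{256}{804609} \approx 0.00031817$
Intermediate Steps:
$\left(\frac{1}{\frac{1}{- 2 \left(3 + G{\left(-2,0 \right)}\right) - 14} - 56}\right)^{2} = \left(\frac{1}{\frac{1}{- 2 \left(3 - 2\right) - 14} - 56}\right)^{2} = \left(\frac{1}{\frac{1}{\left(-2\right) 1 - 14} - 56}\right)^{2} = \left(\frac{1}{\frac{1}{-2 - 14} - 56}\right)^{2} = \left(\frac{1}{\frac{1}{-16} - 56}\right)^{2} = \left(\frac{1}{- \frac{1}{16} - 56}\right)^{2} = \left(\frac{1}{- \frac{897}{16}}\right)^{2} = \left(- \frac{16}{897}\right)^{2} = \frac{256}{804609}$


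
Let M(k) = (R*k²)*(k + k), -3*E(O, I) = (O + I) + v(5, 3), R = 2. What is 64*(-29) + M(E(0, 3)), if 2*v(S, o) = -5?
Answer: -100225/54 ≈ -1856.0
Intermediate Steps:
v(S, o) = -5/2 (v(S, o) = (½)*(-5) = -5/2)
E(O, I) = ⅚ - I/3 - O/3 (E(O, I) = -((O + I) - 5/2)/3 = -((I + O) - 5/2)/3 = -(-5/2 + I + O)/3 = ⅚ - I/3 - O/3)
M(k) = 4*k³ (M(k) = (2*k²)*(k + k) = (2*k²)*(2*k) = 4*k³)
64*(-29) + M(E(0, 3)) = 64*(-29) + 4*(⅚ - ⅓*3 - ⅓*0)³ = -1856 + 4*(⅚ - 1 + 0)³ = -1856 + 4*(-⅙)³ = -1856 + 4*(-1/216) = -1856 - 1/54 = -100225/54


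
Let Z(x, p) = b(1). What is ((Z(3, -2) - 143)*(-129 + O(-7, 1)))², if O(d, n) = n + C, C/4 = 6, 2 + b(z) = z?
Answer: 224280576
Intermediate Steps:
b(z) = -2 + z
Z(x, p) = -1 (Z(x, p) = -2 + 1 = -1)
C = 24 (C = 4*6 = 24)
O(d, n) = 24 + n (O(d, n) = n + 24 = 24 + n)
((Z(3, -2) - 143)*(-129 + O(-7, 1)))² = ((-1 - 143)*(-129 + (24 + 1)))² = (-144*(-129 + 25))² = (-144*(-104))² = 14976² = 224280576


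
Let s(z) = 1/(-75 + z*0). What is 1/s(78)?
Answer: -75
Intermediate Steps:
s(z) = -1/75 (s(z) = 1/(-75 + 0) = 1/(-75) = -1/75)
1/s(78) = 1/(-1/75) = -75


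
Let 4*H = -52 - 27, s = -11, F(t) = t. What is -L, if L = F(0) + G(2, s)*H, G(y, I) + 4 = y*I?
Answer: -1027/2 ≈ -513.50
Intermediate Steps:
H = -79/4 (H = (-52 - 27)/4 = (1/4)*(-79) = -79/4 ≈ -19.750)
G(y, I) = -4 + I*y (G(y, I) = -4 + y*I = -4 + I*y)
L = 1027/2 (L = 0 + (-4 - 11*2)*(-79/4) = 0 + (-4 - 22)*(-79/4) = 0 - 26*(-79/4) = 0 + 1027/2 = 1027/2 ≈ 513.50)
-L = -1*1027/2 = -1027/2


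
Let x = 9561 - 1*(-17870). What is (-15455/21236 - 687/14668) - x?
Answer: -534044613585/19468103 ≈ -27432.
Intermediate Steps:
x = 27431 (x = 9561 + 17870 = 27431)
(-15455/21236 - 687/14668) - x = (-15455/21236 - 687/14668) - 1*27431 = (-15455*1/21236 - 687*1/14668) - 27431 = (-15455/21236 - 687/14668) - 27431 = -15080192/19468103 - 27431 = -534044613585/19468103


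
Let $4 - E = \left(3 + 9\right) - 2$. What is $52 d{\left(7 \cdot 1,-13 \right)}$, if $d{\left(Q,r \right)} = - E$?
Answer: $312$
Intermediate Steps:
$E = -6$ ($E = 4 - \left(\left(3 + 9\right) - 2\right) = 4 - \left(12 - 2\right) = 4 - 10 = -6$)
$d{\left(Q,r \right)} = 6$ ($d{\left(Q,r \right)} = \left(-1\right) \left(-6\right) = 6$)
$52 d{\left(7 \cdot 1,-13 \right)} = 52 \cdot 6 = 312$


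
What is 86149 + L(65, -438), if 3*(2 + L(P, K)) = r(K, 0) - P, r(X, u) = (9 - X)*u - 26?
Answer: 258350/3 ≈ 86117.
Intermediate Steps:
r(X, u) = -26 + u*(9 - X) (r(X, u) = u*(9 - X) - 26 = -26 + u*(9 - X))
L(P, K) = -32/3 - P/3 (L(P, K) = -2 + ((-26 + 9*0 - 1*K*0) - P)/3 = -2 + ((-26 + 0 + 0) - P)/3 = -2 + (-26 - P)/3 = -2 + (-26/3 - P/3) = -32/3 - P/3)
86149 + L(65, -438) = 86149 + (-32/3 - 1/3*65) = 86149 + (-32/3 - 65/3) = 86149 - 97/3 = 258350/3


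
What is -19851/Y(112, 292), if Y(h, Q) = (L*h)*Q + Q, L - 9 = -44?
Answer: 19851/1144348 ≈ 0.017347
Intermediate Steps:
L = -35 (L = 9 - 44 = -35)
Y(h, Q) = Q - 35*Q*h (Y(h, Q) = (-35*h)*Q + Q = -35*Q*h + Q = Q - 35*Q*h)
-19851/Y(112, 292) = -19851*1/(292*(1 - 35*112)) = -19851*1/(292*(1 - 3920)) = -19851/(292*(-3919)) = -19851/(-1144348) = -19851*(-1/1144348) = 19851/1144348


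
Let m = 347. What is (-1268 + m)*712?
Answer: -655752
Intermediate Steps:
(-1268 + m)*712 = (-1268 + 347)*712 = -921*712 = -655752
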